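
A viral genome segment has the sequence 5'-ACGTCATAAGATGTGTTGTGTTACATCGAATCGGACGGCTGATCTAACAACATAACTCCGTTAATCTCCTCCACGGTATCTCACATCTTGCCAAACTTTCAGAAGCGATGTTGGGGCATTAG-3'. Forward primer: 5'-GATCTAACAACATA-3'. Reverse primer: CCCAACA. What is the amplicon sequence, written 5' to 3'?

5'-GATCTAACAACATAACTCCGTTAATCTCCTCCACGGTATCTCACATCTTGCCAAACTTTCAGAAGCGATGTTGGG-3'

Forward primer GATCTAACAACATA is found on the top strand at positions 41–54.
The reverse primer's reverse complement is TGTTGGG, which matches the template at positions 109–115.
The product is the template from position 41 through 115 (75 bp).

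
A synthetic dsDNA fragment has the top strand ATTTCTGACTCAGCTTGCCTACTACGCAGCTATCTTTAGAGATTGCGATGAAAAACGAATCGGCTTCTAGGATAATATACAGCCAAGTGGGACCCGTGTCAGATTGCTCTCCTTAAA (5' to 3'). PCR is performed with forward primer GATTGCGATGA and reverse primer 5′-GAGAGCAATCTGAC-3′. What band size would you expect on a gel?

Forward primer GATTGCGATGA is found on the top strand at positions 41–51.
Reverse complement of the reverse primer: GTCAGATTGCTCTC. This occurs on the top strand at positions 98–111.
The product runs from position 41 to position 111, so its length is 111 − 41 + 1 = 71 bp.

71 bp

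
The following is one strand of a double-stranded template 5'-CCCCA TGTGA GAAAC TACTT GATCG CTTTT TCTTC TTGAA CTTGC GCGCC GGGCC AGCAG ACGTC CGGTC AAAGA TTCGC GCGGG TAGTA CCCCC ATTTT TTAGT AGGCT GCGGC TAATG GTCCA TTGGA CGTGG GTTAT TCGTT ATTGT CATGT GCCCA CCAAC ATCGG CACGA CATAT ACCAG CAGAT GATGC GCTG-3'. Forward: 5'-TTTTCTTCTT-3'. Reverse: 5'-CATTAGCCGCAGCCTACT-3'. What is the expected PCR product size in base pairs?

The forward primer matches the template at positions 28–37.
Reverse complement of the reverse primer: AGTAGGCTGCGGCTAATG. This occurs on the top strand at positions 103–120.
Amplicon spans positions 28–120: 93 bp.

93 bp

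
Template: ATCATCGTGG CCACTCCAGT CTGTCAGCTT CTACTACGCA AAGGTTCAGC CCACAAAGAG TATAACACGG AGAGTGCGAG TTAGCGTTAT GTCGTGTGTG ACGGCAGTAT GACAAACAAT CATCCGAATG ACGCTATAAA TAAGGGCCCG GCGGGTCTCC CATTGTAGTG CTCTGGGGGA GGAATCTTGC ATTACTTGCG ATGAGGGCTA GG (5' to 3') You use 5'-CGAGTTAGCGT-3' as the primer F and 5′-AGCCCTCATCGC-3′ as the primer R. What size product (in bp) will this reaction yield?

133 bp

Scanning the template, CGAGTTAGCGT occurs at positions 77–87; this primer anneals to the bottom strand there with its 3' end pointing downstream.
The reverse primer's reverse complement is GCGATGAGGGCT, which matches the template at positions 198–209.
Product length = (reverse-primer end) − (forward-primer start) + 1 = 209 − 77 + 1 = 133 bp.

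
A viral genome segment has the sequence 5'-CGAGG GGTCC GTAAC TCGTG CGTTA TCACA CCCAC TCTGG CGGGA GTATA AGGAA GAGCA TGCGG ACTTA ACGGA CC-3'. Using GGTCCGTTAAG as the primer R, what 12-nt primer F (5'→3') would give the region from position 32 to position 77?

5'-CCACTCTGGCGG-3'

The reverse primer's reverse complement CTTAACGGACC matches the template at positions 67–77; the product starts at position 32.
The forward primer is identical to the top strand over positions 32–43: CCACTCTGGCGG.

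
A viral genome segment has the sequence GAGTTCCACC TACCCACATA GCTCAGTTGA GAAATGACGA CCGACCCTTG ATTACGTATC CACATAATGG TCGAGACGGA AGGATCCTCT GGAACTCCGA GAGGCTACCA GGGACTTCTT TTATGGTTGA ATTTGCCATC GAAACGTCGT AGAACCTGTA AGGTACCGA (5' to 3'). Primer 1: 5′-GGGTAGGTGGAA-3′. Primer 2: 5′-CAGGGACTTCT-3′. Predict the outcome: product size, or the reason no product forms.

No product — the primers' 3' ends point away from each other.

Primer 1 (GGGTAGGTGGAA) has reverse complement TTCCACCTACCC, which matches the top strand at positions 4–15; primer 1 anneals to the top strand there with its 3' end pointing upstream toward position 4.
Primer 2 (CAGGGACTTCT) matches the top strand directly at positions 109–119; it anneals to the bottom strand with its 3' end pointing downstream toward position 119.
The 3' ends diverge (primer 1 extends toward position 1, primer 2 toward position 169), so the primers never converge on a shared product.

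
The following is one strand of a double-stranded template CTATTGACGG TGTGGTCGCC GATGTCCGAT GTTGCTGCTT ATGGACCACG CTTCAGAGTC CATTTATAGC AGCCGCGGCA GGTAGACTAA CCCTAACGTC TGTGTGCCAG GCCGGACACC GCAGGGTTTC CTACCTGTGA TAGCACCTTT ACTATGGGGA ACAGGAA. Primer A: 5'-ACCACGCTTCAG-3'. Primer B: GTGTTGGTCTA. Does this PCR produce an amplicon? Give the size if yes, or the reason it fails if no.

Primer B (GTGTTGGTCTA) does not match the top strand, and its reverse complement TAGACCAACAC does not match either.
With no annealing site for primer B, no amplification occurs.

No product — primer B has no binding site in the template.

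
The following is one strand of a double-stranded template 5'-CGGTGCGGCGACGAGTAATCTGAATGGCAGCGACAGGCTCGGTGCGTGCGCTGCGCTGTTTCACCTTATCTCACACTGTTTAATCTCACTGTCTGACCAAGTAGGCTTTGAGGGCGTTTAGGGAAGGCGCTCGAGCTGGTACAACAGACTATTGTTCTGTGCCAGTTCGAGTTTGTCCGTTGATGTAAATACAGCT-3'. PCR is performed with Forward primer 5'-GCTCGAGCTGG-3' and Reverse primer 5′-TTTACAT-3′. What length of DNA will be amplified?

Scanning the template, GCTCGAGCTGG occurs at positions 129–139; this primer anneals to the bottom strand there with its 3' end pointing downstream.
Reverse complement of the reverse primer: ATGTAAA. This occurs on the top strand at positions 183–189.
The product runs from position 129 to position 189, so its length is 189 − 129 + 1 = 61 bp.

61 bp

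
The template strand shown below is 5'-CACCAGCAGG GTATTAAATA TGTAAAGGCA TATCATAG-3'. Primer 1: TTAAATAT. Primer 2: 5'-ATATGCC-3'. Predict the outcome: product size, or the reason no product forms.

Primer 1 (TTAAATAT) matches the top strand at positions 14–21; it acts as a forward primer.
Primer 2's reverse complement is GGCATAT, matching the top strand at positions 27–33; it acts as a reverse primer.
The 3' ends face each other across positions 14–33, giving a 20 bp product.

Yes — a 20 bp product.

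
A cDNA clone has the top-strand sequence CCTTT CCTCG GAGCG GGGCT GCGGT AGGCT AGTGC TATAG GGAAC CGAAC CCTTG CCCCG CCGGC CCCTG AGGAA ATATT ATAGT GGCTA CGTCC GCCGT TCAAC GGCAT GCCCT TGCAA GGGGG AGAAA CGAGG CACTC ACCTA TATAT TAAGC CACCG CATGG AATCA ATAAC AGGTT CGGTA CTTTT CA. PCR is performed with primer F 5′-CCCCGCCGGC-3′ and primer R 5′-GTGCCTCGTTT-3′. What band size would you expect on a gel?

Scanning the template, CCCCGCCGGC occurs at positions 56–65; this primer anneals to the bottom strand there with its 3' end pointing downstream.
Reverse complement of the reverse primer: AAACGAGGCAC. This occurs on the top strand at positions 128–138.
Product length = (reverse-primer end) − (forward-primer start) + 1 = 138 − 56 + 1 = 83 bp.

83 bp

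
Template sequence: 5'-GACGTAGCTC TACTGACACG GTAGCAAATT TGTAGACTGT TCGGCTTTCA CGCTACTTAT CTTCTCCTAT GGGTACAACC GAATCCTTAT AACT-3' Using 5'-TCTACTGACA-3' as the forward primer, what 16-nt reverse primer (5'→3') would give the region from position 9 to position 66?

5'-GAGAAGATAAGTAGCG-3'

The product's 3' end on the top strand is position 66.
The reverse primer anneals to the top strand over positions 51–66, i.e. to CGCTACTTATCTTCTC.
Its sequence written 5'→3' is the reverse complement: GAGAAGATAAGTAGCG.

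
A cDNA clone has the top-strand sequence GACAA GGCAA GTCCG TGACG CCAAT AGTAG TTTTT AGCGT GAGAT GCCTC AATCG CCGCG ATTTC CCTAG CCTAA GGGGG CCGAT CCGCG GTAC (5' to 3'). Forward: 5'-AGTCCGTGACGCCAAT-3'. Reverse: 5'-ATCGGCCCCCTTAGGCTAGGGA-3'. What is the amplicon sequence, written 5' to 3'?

5'-AGTCCGTGACGCCAATAGTAGTTTTTAGCGTGAGATGCCTCAATCGCCGCGATTTCCCTAGCCTAAGGGGGCCGAT-3'

The forward primer matches the template at positions 10–25.
Reverse complement of the reverse primer: TCCCTAGCCTAAGGGGGCCGAT. This occurs on the top strand at positions 64–85.
The product is the template from position 10 through 85 (76 bp).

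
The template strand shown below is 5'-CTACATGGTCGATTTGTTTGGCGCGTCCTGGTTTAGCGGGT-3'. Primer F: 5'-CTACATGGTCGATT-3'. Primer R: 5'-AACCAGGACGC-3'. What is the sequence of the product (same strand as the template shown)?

Forward primer CTACATGGTCGATT is found on the top strand at positions 1–14.
Taking the reverse complement of AACCAGGACGC gives GCGTCCTGGTT, found at positions 23–33 on the template; the primer anneals here to the top strand with its 3' end pointing upstream.
The product is the template from position 1 through 33 (33 bp).

5'-CTACATGGTCGATTTGTTTGGCGCGTCCTGGTT-3'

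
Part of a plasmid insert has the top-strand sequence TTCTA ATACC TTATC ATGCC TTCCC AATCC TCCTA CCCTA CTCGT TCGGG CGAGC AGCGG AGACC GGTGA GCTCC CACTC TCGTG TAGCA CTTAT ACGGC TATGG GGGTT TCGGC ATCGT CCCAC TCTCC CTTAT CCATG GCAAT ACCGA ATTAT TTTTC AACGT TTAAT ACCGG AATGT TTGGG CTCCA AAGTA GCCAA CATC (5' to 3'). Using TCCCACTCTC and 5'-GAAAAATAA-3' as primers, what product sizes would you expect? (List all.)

88 bp, 41 bp

The forward primer TCCCACTCTC matches the top strand at positions 73–82, 120–129.
The reverse primer's reverse complement is TTATTTTTC, matching at positions 152–160.
Each forward site pairs with the reverse site to give a product ending at position 160: sizes 88, 41 bp.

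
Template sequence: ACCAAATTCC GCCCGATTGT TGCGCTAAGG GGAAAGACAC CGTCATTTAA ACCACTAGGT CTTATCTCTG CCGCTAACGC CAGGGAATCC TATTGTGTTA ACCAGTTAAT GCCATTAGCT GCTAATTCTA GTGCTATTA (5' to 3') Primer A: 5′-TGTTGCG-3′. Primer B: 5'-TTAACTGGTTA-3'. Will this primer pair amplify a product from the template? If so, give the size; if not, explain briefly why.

Primer A (TGTTGCG) matches the top strand at positions 18–24; it acts as a forward primer.
Primer B's reverse complement is TAACCAGTTAA, matching the top strand at positions 99–109; it acts as a reverse primer.
The 3' ends face each other across positions 18–109, giving a 92 bp product.

Yes — a 92 bp product.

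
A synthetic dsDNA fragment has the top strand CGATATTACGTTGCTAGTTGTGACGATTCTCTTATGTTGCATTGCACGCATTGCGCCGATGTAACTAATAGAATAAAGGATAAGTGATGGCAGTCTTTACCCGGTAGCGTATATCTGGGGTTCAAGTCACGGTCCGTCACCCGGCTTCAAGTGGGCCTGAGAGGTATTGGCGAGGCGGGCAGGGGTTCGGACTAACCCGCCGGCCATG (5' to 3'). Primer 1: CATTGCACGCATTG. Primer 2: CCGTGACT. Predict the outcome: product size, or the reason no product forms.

Primer 1 (CATTGCACGCATTG) matches the top strand at positions 40–53; it acts as a forward primer.
Primer 2's reverse complement is AGTCACGG, matching the top strand at positions 125–132; it acts as a reverse primer.
The 3' ends face each other across positions 40–132, giving a 93 bp product.

Yes — a 93 bp product.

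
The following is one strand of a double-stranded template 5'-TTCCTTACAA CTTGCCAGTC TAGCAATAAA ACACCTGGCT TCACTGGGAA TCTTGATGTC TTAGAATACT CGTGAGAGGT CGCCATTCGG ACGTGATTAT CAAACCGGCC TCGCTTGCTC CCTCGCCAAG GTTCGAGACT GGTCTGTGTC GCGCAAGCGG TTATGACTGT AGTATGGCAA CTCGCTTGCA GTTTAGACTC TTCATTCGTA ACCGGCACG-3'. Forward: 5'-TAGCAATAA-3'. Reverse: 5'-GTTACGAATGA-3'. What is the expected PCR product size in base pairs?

The forward primer matches the template at positions 21–29.
Taking the reverse complement of GTTACGAATGA gives TCATTCGTAAC, found at positions 202–212 on the template; the primer anneals here to the top strand with its 3' end pointing upstream.
Product length = (reverse-primer end) − (forward-primer start) + 1 = 212 − 21 + 1 = 192 bp.

192 bp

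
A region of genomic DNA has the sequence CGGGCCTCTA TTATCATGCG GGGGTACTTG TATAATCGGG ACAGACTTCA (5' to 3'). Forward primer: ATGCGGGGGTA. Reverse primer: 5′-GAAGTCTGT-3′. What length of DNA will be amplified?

Scanning the template, ATGCGGGGGTA occurs at positions 16–26; this primer anneals to the bottom strand there with its 3' end pointing downstream.
Taking the reverse complement of GAAGTCTGT gives ACAGACTTC, found at positions 41–49 on the template; the primer anneals here to the top strand with its 3' end pointing upstream.
Product length = (reverse-primer end) − (forward-primer start) + 1 = 49 − 16 + 1 = 34 bp.

34 bp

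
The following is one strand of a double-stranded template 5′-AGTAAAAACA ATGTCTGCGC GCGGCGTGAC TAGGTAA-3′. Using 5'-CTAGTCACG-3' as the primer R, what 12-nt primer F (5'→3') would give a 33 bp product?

The reverse primer's reverse complement CGTGACTAG matches the template at positions 25–33, so the product ends at position 33.
A 33 bp product then starts at position 33 − 33 + 1 = 1.
The forward primer is identical to the top strand there: AGTAAAAACAAT.

5'-AGTAAAAACAAT-3'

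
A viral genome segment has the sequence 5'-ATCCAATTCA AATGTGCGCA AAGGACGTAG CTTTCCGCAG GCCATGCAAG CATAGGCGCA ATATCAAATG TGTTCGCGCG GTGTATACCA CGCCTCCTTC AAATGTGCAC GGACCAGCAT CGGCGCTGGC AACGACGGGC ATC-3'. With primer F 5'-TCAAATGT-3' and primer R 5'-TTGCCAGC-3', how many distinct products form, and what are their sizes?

Three products: 125 bp, 69 bp, 34 bp

The forward primer TCAAATGT matches the top strand at positions 8–15, 64–71, 99–106.
The reverse primer's reverse complement is GCTGGCAA, matching at positions 125–132.
Each forward site pairs with the reverse site to give a product ending at position 132: sizes 125, 69, 34 bp.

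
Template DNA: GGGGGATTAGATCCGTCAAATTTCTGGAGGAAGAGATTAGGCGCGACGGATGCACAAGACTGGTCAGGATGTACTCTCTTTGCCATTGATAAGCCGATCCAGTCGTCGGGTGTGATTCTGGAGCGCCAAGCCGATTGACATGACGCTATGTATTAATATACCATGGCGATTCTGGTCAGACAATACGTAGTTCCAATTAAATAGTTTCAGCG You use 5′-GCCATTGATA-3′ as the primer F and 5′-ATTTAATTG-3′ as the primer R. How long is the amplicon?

Scanning the template, GCCATTGATA occurs at positions 82–91; this primer anneals to the bottom strand there with its 3' end pointing downstream.
Reverse complement of the reverse primer: CAATTAAAT. This occurs on the top strand at positions 194–202.
Product length = (reverse-primer end) − (forward-primer start) + 1 = 202 − 82 + 1 = 121 bp.

121 bp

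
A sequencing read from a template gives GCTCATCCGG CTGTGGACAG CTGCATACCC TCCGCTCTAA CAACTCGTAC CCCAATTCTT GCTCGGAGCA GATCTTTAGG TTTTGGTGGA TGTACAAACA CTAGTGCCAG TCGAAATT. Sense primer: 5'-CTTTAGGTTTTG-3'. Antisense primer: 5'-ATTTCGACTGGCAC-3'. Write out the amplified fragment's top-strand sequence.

5'-CTTTAGGTTTTGGTGGATGTACAAACACTAGTGCCAGTCGAAAT-3'

Scanning the template, CTTTAGGTTTTG occurs at positions 74–85; this primer anneals to the bottom strand there with its 3' end pointing downstream.
The reverse primer's reverse complement is GTGCCAGTCGAAAT, which matches the template at positions 104–117.
The product is the template from position 74 through 117 (44 bp).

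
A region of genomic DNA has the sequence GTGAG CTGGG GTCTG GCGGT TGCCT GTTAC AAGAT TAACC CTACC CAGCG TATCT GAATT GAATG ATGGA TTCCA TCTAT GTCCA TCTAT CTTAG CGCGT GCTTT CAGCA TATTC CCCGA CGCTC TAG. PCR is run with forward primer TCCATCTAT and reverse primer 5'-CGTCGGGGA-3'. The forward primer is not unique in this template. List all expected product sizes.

The forward primer TCCATCTAT matches the top strand at positions 72–80, 82–90.
The reverse primer's reverse complement is TCCCCGACG, matching at positions 114–122.
Each forward site pairs with the reverse site to give a product ending at position 122: sizes 51, 41 bp.

51 bp, 41 bp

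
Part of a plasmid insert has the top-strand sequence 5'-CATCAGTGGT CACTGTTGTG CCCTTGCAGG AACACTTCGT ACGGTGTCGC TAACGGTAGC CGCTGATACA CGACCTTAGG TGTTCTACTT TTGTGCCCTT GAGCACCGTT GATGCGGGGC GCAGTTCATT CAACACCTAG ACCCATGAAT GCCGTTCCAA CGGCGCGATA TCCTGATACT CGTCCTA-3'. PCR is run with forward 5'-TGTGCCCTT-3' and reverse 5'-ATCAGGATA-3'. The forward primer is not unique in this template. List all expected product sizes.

161 bp, 86 bp

The forward primer TGTGCCCTT matches the top strand at positions 17–25, 92–100.
The reverse primer's reverse complement is TATCCTGAT, matching at positions 169–177.
Each forward site pairs with the reverse site to give a product ending at position 177: sizes 161, 86 bp.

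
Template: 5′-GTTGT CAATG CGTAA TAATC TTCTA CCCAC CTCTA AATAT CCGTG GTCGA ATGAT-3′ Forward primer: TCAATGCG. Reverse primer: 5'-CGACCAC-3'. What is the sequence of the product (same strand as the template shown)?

Scanning the template, TCAATGCG occurs at positions 5–12; this primer anneals to the bottom strand there with its 3' end pointing downstream.
The reverse primer's reverse complement is GTGGTCG, which matches the template at positions 43–49.
The product is the template from position 5 through 49 (45 bp).

5'-TCAATGCGTAATAATCTTCTACCCACCTCTAAATATCCGTGGTCG-3'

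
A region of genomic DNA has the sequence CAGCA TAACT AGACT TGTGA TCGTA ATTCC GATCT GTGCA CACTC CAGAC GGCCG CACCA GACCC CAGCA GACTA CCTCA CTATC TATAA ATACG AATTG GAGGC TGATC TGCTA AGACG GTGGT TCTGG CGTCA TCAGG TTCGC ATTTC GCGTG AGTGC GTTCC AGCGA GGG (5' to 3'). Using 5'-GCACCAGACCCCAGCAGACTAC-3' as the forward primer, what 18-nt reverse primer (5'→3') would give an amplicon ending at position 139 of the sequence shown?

5'-CTGATGACGCCAGAACCA-3'

The forward primer binds at positions 55–76; the product's 3' end on the top strand is position 139.
The reverse primer anneals to the top strand over positions 122–139, i.e. to TGGTTCTGGCGTCATCAG.
Its sequence written 5'→3' is the reverse complement: CTGATGACGCCAGAACCA.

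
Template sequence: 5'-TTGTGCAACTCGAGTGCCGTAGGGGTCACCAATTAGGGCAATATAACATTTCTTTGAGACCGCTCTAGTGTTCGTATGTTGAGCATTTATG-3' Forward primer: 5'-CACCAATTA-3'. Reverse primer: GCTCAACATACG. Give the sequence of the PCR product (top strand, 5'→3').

The forward primer matches the template at positions 27–35.
Taking the reverse complement of GCTCAACATACG gives CGTATGTTGAGC, found at positions 73–84 on the template; the primer anneals here to the top strand with its 3' end pointing upstream.
The product is the template from position 27 through 84 (58 bp).

5'-CACCAATTAGGGCAATATAACATTTCTTTGAGACCGCTCTAGTGTTCGTATGTTGAGC-3'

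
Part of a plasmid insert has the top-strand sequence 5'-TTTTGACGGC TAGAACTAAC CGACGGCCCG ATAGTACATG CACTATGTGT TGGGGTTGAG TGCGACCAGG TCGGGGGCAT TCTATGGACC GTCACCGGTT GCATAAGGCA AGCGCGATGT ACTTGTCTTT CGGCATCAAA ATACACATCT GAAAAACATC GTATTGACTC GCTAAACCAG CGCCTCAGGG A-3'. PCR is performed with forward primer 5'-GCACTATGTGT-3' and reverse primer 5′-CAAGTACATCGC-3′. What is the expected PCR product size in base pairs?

Forward primer GCACTATGTGT is found on the top strand at positions 40–50.
Reverse complement of the reverse primer: GCGATGTACTTG. This occurs on the top strand at positions 114–125.
Amplicon spans positions 40–125: 86 bp.

86 bp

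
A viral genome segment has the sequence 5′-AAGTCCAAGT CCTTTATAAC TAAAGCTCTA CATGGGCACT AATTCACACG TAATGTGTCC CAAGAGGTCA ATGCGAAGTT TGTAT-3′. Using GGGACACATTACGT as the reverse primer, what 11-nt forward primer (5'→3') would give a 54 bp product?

The reverse primer's reverse complement ACGTAATGTGTCCC matches the template at positions 48–61, so the product ends at position 61.
A 54 bp product then starts at position 61 − 54 + 1 = 8.
The forward primer is identical to the top strand there: AGTCCTTTATA.

5'-AGTCCTTTATA-3'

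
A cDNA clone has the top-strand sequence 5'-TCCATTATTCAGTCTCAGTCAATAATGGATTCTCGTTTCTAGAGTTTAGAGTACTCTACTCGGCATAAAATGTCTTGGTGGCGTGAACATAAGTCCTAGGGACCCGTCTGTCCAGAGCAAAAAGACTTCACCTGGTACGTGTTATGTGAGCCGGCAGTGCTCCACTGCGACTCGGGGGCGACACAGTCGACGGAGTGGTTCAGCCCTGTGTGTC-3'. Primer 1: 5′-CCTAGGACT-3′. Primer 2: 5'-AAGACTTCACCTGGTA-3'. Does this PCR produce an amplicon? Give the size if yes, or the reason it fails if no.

Primer 1 (CCTAGGACT) has reverse complement AGTCCTAGG, which matches the top strand at positions 92–100; primer 1 anneals to the top strand there with its 3' end pointing upstream toward position 92.
Primer 2 (AAGACTTCACCTGGTA) matches the top strand directly at positions 122–137; it anneals to the bottom strand with its 3' end pointing downstream toward position 137.
The 3' ends diverge (primer 1 extends toward position 1, primer 2 toward position 214), so the primers never converge on a shared product.

No product — the primers' 3' ends point away from each other.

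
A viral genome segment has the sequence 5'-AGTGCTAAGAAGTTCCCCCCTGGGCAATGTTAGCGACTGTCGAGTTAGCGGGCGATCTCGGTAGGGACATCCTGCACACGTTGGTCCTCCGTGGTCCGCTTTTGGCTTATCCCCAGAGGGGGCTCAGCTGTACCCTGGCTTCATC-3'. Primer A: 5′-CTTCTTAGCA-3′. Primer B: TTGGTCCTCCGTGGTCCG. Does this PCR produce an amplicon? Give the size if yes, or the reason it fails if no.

No product — the primers' 3' ends point away from each other.

Primer A (CTTCTTAGCA) has reverse complement TGCTAAGAAG, which matches the top strand at positions 3–12; primer A anneals to the top strand there with its 3' end pointing upstream toward position 3.
Primer B (TTGGTCCTCCGTGGTCCG) matches the top strand directly at positions 81–98; it anneals to the bottom strand with its 3' end pointing downstream toward position 98.
The 3' ends diverge (primer A extends toward position 1, primer B toward position 145), so the primers never converge on a shared product.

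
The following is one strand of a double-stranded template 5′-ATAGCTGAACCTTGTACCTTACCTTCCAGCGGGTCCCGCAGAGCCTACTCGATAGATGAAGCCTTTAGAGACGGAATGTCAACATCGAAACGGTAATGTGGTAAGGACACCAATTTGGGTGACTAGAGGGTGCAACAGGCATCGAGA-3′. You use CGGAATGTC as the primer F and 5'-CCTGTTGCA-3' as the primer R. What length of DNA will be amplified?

68 bp

The forward primer matches the template at positions 72–80.
The reverse primer's reverse complement is TGCAACAGG, which matches the template at positions 131–139.
Amplicon spans positions 72–139: 68 bp.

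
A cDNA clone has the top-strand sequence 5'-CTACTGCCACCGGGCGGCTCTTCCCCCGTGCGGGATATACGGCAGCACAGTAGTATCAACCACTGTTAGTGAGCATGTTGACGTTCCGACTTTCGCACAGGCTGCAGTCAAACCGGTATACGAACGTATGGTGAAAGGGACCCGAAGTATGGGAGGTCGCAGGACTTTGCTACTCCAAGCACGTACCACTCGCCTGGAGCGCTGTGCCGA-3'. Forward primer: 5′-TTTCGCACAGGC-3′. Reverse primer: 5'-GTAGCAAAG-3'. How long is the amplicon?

83 bp

Forward primer TTTCGCACAGGC is found on the top strand at positions 91–102.
Taking the reverse complement of GTAGCAAAG gives CTTTGCTAC, found at positions 165–173 on the template; the primer anneals here to the top strand with its 3' end pointing upstream.
The product runs from position 91 to position 173, so its length is 173 − 91 + 1 = 83 bp.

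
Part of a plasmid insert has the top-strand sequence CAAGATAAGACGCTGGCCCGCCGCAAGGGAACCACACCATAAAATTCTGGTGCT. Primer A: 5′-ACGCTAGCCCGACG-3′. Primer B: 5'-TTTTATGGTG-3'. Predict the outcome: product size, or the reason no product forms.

No product — primer A has no binding site in the template.

Primer A (ACGCTAGCCCGACG) does not match the top strand, and its reverse complement CGTCGGGCTAGCGT does not match either.
With no annealing site for primer A, no amplification occurs.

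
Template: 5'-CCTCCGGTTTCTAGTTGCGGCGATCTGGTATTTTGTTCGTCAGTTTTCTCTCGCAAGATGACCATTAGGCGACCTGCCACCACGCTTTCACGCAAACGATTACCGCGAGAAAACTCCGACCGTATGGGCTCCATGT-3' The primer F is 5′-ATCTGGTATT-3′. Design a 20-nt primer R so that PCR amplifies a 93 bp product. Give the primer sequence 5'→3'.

The forward primer binds at positions 23–32, so a 93 bp product ends at position 23 + 93 − 1 = 115.
The reverse primer anneals to the top strand over positions 96–115, i.e. to ACGATTACCGCGAGAAAACT.
Its sequence written 5'→3' is the reverse complement: AGTTTTCTCGCGGTAATCGT.

5'-AGTTTTCTCGCGGTAATCGT-3'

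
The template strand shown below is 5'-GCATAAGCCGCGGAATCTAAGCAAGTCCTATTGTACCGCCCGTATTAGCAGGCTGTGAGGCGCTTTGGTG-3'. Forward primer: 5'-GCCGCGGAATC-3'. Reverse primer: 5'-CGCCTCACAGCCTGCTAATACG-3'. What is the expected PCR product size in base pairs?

56 bp

Scanning the template, GCCGCGGAATC occurs at positions 7–17; this primer anneals to the bottom strand there with its 3' end pointing downstream.
The reverse primer's reverse complement is CGTATTAGCAGGCTGTGAGGCG, which matches the template at positions 41–62.
Amplicon spans positions 7–62: 56 bp.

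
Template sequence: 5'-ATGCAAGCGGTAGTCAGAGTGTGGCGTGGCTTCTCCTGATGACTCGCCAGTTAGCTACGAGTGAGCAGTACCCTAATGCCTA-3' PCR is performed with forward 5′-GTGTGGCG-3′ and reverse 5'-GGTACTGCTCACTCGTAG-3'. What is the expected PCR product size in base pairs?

54 bp

The forward primer matches the template at positions 19–26.
Taking the reverse complement of GGTACTGCTCACTCGTAG gives CTACGAGTGAGCAGTACC, found at positions 55–72 on the template; the primer anneals here to the top strand with its 3' end pointing upstream.
The product runs from position 19 to position 72, so its length is 72 − 19 + 1 = 54 bp.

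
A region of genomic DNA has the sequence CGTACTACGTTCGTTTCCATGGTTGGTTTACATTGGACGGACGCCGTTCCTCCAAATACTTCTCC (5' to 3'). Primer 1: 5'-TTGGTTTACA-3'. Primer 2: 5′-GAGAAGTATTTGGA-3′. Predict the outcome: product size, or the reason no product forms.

Yes — a 42 bp product.

Primer 1 (TTGGTTTACA) matches the top strand at positions 23–32; it acts as a forward primer.
Primer 2's reverse complement is TCCAAATACTTCTC, matching the top strand at positions 51–64; it acts as a reverse primer.
The 3' ends face each other across positions 23–64, giving a 42 bp product.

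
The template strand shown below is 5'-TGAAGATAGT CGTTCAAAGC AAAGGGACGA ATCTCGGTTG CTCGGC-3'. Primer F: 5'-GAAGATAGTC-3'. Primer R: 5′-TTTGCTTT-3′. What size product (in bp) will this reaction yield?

Scanning the template, GAAGATAGTC occurs at positions 2–11; this primer anneals to the bottom strand there with its 3' end pointing downstream.
Reverse complement of the reverse primer: AAAGCAAA. This occurs on the top strand at positions 16–23.
Product length = (reverse-primer end) − (forward-primer start) + 1 = 23 − 2 + 1 = 22 bp.

22 bp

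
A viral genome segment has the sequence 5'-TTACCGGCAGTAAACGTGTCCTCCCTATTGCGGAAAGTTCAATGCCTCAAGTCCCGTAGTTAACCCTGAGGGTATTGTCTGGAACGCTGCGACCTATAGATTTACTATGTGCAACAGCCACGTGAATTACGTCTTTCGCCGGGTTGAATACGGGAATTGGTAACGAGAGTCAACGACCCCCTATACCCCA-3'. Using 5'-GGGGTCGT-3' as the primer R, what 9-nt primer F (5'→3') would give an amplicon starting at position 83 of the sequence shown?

5'-AACGCTGCG-3'

The reverse primer's reverse complement ACGACCCC matches the template at positions 173–180; the product starts at position 83.
The forward primer is identical to the top strand over positions 83–91: AACGCTGCG.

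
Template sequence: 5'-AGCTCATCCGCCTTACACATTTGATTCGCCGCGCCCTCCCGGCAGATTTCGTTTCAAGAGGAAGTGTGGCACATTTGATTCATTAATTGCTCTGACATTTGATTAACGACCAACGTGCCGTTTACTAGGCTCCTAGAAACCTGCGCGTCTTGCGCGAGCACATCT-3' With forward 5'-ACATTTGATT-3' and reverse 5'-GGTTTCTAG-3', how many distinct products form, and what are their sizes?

The forward primer ACATTTGATT matches the top strand at positions 17–26, 71–80, 95–104.
The reverse primer's reverse complement is CTAGAAACC, matching at positions 133–141.
Each forward site pairs with the reverse site to give a product ending at position 141: sizes 125, 71, 47 bp.

Three products: 125 bp, 71 bp, 47 bp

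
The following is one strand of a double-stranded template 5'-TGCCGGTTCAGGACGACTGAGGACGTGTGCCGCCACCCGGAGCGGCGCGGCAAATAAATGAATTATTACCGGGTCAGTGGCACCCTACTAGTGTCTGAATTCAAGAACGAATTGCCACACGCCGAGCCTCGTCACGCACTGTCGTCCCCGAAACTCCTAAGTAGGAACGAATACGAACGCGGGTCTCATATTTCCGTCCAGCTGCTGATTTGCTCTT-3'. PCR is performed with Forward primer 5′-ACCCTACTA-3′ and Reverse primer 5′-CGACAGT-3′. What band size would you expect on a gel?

Forward primer ACCCTACTA is found on the top strand at positions 82–90.
The reverse primer's reverse complement is ACTGTCG, which matches the template at positions 138–144.
Amplicon spans positions 82–144: 63 bp.

63 bp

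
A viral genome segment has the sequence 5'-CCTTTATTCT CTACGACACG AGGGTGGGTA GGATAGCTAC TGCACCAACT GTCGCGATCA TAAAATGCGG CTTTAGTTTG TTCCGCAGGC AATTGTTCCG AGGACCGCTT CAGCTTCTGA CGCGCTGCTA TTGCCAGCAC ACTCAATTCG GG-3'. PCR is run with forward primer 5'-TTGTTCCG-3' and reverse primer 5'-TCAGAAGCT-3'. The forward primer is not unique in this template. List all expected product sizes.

43 bp, 28 bp

The forward primer TTGTTCCG matches the top strand at positions 78–85, 93–100.
The reverse primer's reverse complement is AGCTTCTGA, matching at positions 112–120.
Each forward site pairs with the reverse site to give a product ending at position 120: sizes 43, 28 bp.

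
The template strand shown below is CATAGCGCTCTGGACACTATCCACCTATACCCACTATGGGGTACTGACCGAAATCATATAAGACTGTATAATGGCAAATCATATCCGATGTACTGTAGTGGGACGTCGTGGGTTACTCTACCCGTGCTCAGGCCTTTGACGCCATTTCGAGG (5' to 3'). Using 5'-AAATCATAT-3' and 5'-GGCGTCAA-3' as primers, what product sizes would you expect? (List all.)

93 bp, 68 bp

The forward primer AAATCATAT matches the top strand at positions 51–59, 76–84.
The reverse primer's reverse complement is TTGACGCC, matching at positions 136–143.
Each forward site pairs with the reverse site to give a product ending at position 143: sizes 93, 68 bp.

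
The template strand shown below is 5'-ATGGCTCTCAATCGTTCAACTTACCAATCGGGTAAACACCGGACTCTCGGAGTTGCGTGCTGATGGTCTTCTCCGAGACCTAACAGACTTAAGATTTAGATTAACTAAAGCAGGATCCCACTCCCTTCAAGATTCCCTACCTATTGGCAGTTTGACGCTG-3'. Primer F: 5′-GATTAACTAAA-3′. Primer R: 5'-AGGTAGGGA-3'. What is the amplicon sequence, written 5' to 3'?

5'-GATTAACTAAAGCAGGATCCCACTCCCTTCAAGATTCCCTACCT-3'

The forward primer matches the template at positions 99–109.
Taking the reverse complement of AGGTAGGGA gives TCCCTACCT, found at positions 134–142 on the template; the primer anneals here to the top strand with its 3' end pointing upstream.
The product is the template from position 99 through 142 (44 bp).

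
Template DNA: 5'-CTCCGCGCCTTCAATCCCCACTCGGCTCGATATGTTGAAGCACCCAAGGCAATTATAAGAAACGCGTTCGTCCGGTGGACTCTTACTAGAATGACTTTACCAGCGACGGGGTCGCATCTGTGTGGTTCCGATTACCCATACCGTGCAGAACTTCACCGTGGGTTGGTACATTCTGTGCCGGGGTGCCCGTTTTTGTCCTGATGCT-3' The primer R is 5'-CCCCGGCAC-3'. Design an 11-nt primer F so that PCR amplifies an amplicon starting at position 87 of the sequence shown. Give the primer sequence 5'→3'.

5'-TAGAATGACTT-3'

The reverse primer's reverse complement GTGCCGGGG matches the template at positions 175–183; the product starts at position 87.
The forward primer is identical to the top strand over positions 87–97: TAGAATGACTT.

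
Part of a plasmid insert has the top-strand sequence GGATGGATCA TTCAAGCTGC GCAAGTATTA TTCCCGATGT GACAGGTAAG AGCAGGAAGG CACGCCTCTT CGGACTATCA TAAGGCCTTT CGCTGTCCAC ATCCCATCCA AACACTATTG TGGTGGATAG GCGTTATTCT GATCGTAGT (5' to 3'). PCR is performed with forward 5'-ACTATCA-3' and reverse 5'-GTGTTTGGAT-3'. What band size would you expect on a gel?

42 bp

Forward primer ACTATCA is found on the top strand at positions 74–80.
The reverse primer's reverse complement is ATCCAAACAC, which matches the template at positions 106–115.
The product runs from position 74 to position 115, so its length is 115 − 74 + 1 = 42 bp.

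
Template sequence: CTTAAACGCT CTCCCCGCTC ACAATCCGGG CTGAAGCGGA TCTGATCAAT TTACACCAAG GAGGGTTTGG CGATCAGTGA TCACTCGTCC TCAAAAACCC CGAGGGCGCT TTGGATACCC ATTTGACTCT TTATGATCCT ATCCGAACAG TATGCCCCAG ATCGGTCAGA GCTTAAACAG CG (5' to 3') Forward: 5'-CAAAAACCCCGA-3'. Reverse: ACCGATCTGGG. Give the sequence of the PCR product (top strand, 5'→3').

The forward primer matches the template at positions 92–103.
The reverse primer's reverse complement is CCCAGATCGGT, which matches the template at positions 156–166.
The product is the template from position 92 through 166 (75 bp).

5'-CAAAAACCCCGAGGGCGCTTTGGATACCCATTTGACTCTTTATGATCCTATCCGAACAGTATGCCCCAGATCGGT-3'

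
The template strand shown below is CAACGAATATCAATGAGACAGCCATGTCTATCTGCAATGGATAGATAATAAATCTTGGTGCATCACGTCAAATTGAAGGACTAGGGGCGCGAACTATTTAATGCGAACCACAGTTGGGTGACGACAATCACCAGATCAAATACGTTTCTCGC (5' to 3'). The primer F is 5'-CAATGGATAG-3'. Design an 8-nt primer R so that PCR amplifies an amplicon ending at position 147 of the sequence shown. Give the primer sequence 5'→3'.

5'-AAACGTAT-3'

The forward primer binds at positions 35–44; the product's 3' end on the top strand is position 147.
The reverse primer anneals to the top strand over positions 140–147, i.e. to ATACGTTT.
Its sequence written 5'→3' is the reverse complement: AAACGTAT.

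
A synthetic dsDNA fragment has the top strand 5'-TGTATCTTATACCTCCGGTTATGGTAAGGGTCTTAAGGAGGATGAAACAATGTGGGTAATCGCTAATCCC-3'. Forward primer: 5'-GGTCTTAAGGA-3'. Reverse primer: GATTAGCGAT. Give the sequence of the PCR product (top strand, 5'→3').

The forward primer matches the template at positions 29–39.
Reverse complement of the reverse primer: ATCGCTAATC. This occurs on the top strand at positions 59–68.
The product is the template from position 29 through 68 (40 bp).

5'-GGTCTTAAGGAGGATGAAACAATGTGGGTAATCGCTAATC-3'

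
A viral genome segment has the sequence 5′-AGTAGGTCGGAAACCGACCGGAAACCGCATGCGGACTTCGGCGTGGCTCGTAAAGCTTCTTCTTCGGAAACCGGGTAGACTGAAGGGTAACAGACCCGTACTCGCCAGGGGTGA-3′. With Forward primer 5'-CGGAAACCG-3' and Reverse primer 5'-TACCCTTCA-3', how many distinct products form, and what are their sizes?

The forward primer CGGAAACCG matches the top strand at positions 8–16, 19–27, 65–73.
The reverse primer's reverse complement is TGAAGGGTA, matching at positions 81–89.
Each forward site pairs with the reverse site to give a product ending at position 89: sizes 82, 71, 25 bp.

Three products: 82 bp, 71 bp, 25 bp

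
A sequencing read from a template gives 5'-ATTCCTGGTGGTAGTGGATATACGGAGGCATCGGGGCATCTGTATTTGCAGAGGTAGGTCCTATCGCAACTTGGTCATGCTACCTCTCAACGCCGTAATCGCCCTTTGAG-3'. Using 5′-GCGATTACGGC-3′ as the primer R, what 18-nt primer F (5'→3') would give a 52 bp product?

5'-GAGGTAGGTCCTATCGCA-3'

The reverse primer's reverse complement GCCGTAATCGC matches the template at positions 92–102, so the product ends at position 102.
A 52 bp product then starts at position 102 − 52 + 1 = 51.
The forward primer is identical to the top strand there: GAGGTAGGTCCTATCGCA.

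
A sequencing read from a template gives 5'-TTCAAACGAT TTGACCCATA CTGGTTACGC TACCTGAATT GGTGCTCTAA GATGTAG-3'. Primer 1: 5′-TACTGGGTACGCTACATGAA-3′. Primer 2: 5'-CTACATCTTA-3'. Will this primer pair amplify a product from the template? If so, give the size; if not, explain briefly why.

No product — primer 1 has no binding site in the template.

Primer 1 (TACTGGGTACGCTACATGAA) does not match the top strand, and its reverse complement TTCATGTAGCGTACCCAGTA does not match either.
With no annealing site for primer 1, no amplification occurs.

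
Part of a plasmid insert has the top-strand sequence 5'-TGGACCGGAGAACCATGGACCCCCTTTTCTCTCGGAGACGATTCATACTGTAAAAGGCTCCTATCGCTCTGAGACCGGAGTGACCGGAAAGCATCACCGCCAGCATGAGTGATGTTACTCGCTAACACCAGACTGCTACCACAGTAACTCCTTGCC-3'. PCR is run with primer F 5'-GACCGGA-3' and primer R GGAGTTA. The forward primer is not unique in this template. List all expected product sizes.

The forward primer GACCGGA matches the top strand at positions 3–9, 73–79, 82–88.
The reverse primer's reverse complement is TAACTCC, matching at positions 145–151.
Each forward site pairs with the reverse site to give a product ending at position 151: sizes 149, 79, 70 bp.

149 bp, 79 bp, 70 bp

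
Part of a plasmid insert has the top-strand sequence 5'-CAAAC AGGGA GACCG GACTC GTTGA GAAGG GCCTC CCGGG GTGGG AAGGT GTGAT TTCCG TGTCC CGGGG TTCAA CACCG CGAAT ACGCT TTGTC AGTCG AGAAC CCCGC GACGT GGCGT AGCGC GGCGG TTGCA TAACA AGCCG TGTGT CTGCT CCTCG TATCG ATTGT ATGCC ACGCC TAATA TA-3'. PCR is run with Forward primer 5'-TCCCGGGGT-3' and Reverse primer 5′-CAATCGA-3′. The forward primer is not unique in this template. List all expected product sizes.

136 bp, 107 bp

The forward primer TCCCGGGGT matches the top strand at positions 34–42, 63–71.
The reverse primer's reverse complement is TCGATTG, matching at positions 163–169.
Each forward site pairs with the reverse site to give a product ending at position 169: sizes 136, 107 bp.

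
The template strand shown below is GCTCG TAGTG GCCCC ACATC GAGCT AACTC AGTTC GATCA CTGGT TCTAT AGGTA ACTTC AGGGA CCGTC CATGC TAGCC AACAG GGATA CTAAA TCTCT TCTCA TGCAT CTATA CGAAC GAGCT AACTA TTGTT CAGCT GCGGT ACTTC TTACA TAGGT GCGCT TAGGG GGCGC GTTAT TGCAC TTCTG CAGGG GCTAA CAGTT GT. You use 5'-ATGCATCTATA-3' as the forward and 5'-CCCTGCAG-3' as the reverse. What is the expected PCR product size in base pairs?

91 bp

The forward primer matches the template at positions 105–115.
The reverse primer's reverse complement is CTGCAGGG, which matches the template at positions 188–195.
Amplicon spans positions 105–195: 91 bp.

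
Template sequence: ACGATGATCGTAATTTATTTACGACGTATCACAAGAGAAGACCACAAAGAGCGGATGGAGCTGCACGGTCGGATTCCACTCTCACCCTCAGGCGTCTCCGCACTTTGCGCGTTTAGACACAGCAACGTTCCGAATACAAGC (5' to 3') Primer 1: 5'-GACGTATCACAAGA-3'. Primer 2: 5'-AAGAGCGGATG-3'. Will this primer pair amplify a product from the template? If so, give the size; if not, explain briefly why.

No product — both primers anneal to the same strand and extend in the same direction.

Primer 1 (GACGTATCACAAGA) matches the top strand at positions 23–36 (3' end points downstream).
Primer 2 (AAGAGCGGATG) also matches the top strand directly, at positions 47–57 — its reverse complement CATCCGCTCTT is not present.
Both primers anneal to the bottom strand with 3' ends pointing the same way, so neither can prime synthesis back toward the other.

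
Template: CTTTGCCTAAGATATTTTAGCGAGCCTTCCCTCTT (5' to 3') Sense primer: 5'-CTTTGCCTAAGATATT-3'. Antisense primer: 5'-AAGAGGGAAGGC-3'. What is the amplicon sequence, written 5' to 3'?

5'-CTTTGCCTAAGATATTTTAGCGAGCCTTCCCTCTT-3'

The forward primer matches the template at positions 1–16.
The reverse primer's reverse complement is GCCTTCCCTCTT, which matches the template at positions 24–35.
The product is the template from position 1 through 35 (35 bp).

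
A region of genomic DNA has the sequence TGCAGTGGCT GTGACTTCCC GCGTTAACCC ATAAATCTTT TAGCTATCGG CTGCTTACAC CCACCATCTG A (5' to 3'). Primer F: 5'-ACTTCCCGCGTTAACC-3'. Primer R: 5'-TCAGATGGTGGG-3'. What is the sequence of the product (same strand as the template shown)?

Scanning the template, ACTTCCCGCGTTAACC occurs at positions 14–29; this primer anneals to the bottom strand there with its 3' end pointing downstream.
Reverse complement of the reverse primer: CCCACCATCTGA. This occurs on the top strand at positions 60–71.
The product is the template from position 14 through 71 (58 bp).

5'-ACTTCCCGCGTTAACCCATAAATCTTTTAGCTATCGGCTGCTTACACCCACCATCTGA-3'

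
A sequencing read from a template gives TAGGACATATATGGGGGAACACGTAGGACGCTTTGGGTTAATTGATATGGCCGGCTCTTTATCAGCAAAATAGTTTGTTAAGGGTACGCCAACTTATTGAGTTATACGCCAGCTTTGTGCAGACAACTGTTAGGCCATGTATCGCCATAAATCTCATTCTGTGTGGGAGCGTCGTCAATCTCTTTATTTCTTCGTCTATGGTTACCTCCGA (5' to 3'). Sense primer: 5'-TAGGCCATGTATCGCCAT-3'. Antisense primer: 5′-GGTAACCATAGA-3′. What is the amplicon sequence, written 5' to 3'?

5'-TAGGCCATGTATCGCCATAAATCTCATTCTGTGTGGGAGCGTCGTCAATCTCTTTATTTCTTCGTCTATGGTTACC-3'

Forward primer TAGGCCATGTATCGCCAT is found on the top strand at positions 131–148.
The reverse primer's reverse complement is TCTATGGTTACC, which matches the template at positions 195–206.
The product is the template from position 131 through 206 (76 bp).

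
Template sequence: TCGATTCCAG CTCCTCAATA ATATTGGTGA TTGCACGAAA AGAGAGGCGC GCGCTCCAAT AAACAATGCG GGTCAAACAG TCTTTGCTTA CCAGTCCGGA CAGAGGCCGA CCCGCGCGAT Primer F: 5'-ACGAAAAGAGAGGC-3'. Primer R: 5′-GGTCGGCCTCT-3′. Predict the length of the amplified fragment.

78 bp

The forward primer matches the template at positions 35–48.
Reverse complement of the reverse primer: AGAGGCCGACC. This occurs on the top strand at positions 102–112.
Amplicon spans positions 35–112: 78 bp.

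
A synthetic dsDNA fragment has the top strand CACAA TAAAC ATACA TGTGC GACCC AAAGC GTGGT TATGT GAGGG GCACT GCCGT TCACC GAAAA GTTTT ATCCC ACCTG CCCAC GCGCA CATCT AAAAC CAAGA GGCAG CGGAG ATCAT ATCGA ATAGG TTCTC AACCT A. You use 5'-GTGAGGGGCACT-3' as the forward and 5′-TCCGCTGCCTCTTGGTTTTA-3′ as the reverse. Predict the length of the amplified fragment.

Forward primer GTGAGGGGCACT is found on the top strand at positions 39–50.
Taking the reverse complement of TCCGCTGCCTCTTGGTTTTA gives TAAAACCAAGAGGCAGCGGA, found at positions 95–114 on the template; the primer anneals here to the top strand with its 3' end pointing upstream.
The product runs from position 39 to position 114, so its length is 114 − 39 + 1 = 76 bp.

76 bp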